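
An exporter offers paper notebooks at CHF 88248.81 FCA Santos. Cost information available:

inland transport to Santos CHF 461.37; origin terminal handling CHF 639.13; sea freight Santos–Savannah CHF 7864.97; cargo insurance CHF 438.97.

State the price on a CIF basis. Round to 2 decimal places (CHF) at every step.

Not relevant to the conversion: inland to port — on the seller under both FCA and CIF; already in the FCA price and stays in the CIF price.
From FCA to CIF, the seller additionally bears: origin terminal, freight, insurance.
CIF price = 88248.81 + 639.13 + 7864.97 + 438.97 = 97191.88

CIF price: CHF 97191.88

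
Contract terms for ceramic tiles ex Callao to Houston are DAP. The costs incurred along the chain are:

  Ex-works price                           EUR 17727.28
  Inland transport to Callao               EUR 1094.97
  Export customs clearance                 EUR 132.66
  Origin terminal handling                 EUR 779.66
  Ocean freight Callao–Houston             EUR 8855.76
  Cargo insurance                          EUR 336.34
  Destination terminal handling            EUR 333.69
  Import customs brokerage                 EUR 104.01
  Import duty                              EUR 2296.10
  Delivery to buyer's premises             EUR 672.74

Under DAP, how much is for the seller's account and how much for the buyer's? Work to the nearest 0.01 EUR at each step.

DAP: the seller bears all costs to the named destination except import duty and clearance.
Seller's account: goods 17727.28 + inland to port 1094.97 + export clearance 132.66 + origin terminal 779.66 + freight 8855.76 + insurance 336.34 + destination terminal 333.69 + delivery 672.74 = 29933.10
Buyer's account: brokerage 104.01 + duty 2296.10 = 2400.11

Seller: EUR 29933.10; buyer: EUR 2400.11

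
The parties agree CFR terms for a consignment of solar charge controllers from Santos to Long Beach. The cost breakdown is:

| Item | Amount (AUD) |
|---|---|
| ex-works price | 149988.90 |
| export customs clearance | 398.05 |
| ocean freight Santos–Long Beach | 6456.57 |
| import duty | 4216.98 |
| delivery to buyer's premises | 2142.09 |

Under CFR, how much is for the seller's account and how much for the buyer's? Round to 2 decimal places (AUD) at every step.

Seller: AUD 156843.52; buyer: AUD 6359.07

CFR: the seller pays costs through ocean freight to the destination port, but not insurance.
Seller's account: goods 149988.90 + export clearance 398.05 + freight 6456.57 = 156843.52
Buyer's account: duty 4216.98 + delivery 2142.09 = 6359.07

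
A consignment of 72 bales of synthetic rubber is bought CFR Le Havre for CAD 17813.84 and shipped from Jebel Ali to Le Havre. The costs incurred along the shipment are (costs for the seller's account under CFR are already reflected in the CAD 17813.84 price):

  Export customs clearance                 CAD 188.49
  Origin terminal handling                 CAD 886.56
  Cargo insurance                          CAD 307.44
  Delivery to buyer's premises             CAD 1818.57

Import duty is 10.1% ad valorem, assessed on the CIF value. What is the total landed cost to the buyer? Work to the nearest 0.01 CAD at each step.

Total landed cost: CAD 21770.10

CFR: the seller pays costs through ocean freight to the destination port, but not insurance.
Already in the invoice (seller's account under CFR): export clearance, origin terminal — exclude.
CIF value = CFR price + insurance = 17813.84 + 307.44 = 18121.28
Import duty = 18121.28 × 10.1% = 1830.25
Buyer bears: insurance 307.44 + delivery 1818.57 + duty 1830.25 = 3956.26
Landed cost = invoice 17813.84 + 3956.26 = 21770.10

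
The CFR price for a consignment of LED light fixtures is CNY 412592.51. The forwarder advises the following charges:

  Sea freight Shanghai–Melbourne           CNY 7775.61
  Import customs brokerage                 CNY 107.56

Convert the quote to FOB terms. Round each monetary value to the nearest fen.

Not relevant to the conversion: brokerage — on the buyer under both terms; not part of either seller's price.
From CFR to FOB, the seller no longer bears: freight.
FOB price = 412592.51 − 7775.61 = 404816.90

FOB price: CNY 404816.90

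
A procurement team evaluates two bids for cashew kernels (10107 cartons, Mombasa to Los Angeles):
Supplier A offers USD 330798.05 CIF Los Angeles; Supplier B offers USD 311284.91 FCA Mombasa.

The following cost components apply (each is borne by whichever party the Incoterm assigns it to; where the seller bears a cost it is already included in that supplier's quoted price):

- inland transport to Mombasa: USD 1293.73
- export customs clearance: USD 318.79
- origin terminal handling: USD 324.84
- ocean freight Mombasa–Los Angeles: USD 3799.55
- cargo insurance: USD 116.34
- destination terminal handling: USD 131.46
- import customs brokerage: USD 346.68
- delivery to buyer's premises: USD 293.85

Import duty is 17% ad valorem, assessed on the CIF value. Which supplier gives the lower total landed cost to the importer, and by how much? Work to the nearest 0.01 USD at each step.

Supplier A (CIF):
The CIF price already equals the CIF value: 330798.05
Import duty = 330798.05 × 17% = 56235.67
Buyer bears (A): 131.46 + 346.68 + 293.85 = 771.99
Landed cost (A) = invoice 330798.05 + 771.99 + duty 56235.67 = 387805.71
Supplier B (FCA):
CIF value = FCA price + origin terminal + freight + insurance = 311284.91 + 324.84 + 3799.55 + 116.34 = 315525.64
Import duty = 315525.64 × 17% = 53639.36
Buyer bears (B): 324.84 + 3799.55 + 116.34 + 131.46 + 346.68 + 293.85 = 5012.72
Landed cost (B) = invoice 311284.91 + 5012.72 + duty 53639.36 = 369936.99
Difference = |387805.71 − 369936.99| = 17868.72

Supplier B is cheaper by USD 17868.72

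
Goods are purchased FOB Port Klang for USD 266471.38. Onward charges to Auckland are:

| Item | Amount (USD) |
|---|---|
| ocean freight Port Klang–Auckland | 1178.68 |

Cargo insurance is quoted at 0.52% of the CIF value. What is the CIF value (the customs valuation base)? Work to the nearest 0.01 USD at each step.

Let C be the CIF value. C = FOB price + freight + 0.52% × C
C − 0.52% × C = 266471.38 + 1178.68
0.9948 × C = 267650.06
C = 267650.06 / 0.9948 = 269049.12
Insurance premium = 0.52% × 269049.12 = 1399.06

CIF value: USD 269049.12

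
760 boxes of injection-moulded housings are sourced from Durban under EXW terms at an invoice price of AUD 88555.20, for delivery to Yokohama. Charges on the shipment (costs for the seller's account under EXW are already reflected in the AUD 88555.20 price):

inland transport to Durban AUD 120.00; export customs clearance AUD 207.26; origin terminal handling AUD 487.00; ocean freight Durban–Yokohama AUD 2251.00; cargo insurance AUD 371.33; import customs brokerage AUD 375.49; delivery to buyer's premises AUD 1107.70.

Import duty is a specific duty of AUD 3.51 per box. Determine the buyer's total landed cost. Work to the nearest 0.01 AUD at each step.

EXW: the seller makes goods available at their premises; the buyer bears all onward costs.
CIF value = EXW price + inland to port + export clearance + origin terminal + freight + insurance = 88555.20 + 120.00 + 207.26 + 487.00 + 2251.00 + 371.33 = 91991.79
Import duty = 760 × 3.51 = 2667.60
Buyer bears: inland to port 120.00 + export clearance 207.26 + origin terminal 487.00 + freight 2251.00 + insurance 371.33 + brokerage 375.49 + delivery 1107.70 + duty 2667.60 = 7587.38
Landed cost = invoice 88555.20 + 7587.38 = 96142.58

Total landed cost: AUD 96142.58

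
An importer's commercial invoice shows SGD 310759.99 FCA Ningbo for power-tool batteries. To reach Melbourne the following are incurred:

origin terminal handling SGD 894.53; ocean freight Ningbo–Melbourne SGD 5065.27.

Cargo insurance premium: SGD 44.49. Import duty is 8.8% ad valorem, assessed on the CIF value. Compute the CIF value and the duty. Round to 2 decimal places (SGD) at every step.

CIF value: SGD 316764.28; import duty: SGD 27875.26

CIF = FCA price + pre-shipment costs + freight + insurance
CIF = 310759.99 + 894.53 + 5065.27 + 44.49 = 316764.28
Import duty = 316764.28 × 8.8% = 27875.26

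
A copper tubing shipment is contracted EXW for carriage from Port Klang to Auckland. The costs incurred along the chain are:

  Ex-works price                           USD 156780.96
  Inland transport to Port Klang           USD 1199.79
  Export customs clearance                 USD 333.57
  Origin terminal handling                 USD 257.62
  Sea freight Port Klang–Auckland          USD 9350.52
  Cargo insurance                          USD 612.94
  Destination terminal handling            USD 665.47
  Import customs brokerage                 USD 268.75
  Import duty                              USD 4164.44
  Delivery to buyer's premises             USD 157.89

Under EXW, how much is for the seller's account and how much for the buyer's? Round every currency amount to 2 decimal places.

Seller: USD 156780.96; buyer: USD 17010.99

EXW: the seller makes goods available at their premises; the buyer bears all onward costs.
Seller's account: goods 156780.96 = 156780.96
Buyer's account: inland to port 1199.79 + export clearance 333.57 + origin terminal 257.62 + freight 9350.52 + insurance 612.94 + destination terminal 665.47 + brokerage 268.75 + duty 4164.44 + delivery 157.89 = 17010.99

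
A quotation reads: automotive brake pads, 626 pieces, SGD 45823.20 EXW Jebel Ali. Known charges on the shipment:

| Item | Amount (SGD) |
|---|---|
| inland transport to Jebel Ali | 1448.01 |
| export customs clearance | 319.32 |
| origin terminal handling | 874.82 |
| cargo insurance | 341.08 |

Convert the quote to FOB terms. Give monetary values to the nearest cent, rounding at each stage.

Not relevant to the conversion: insurance — on the buyer under both terms; not part of either seller's price.
From EXW to FOB, the seller additionally bears: inland to port, export clearance, origin terminal.
FOB price = 45823.20 + 1448.01 + 319.32 + 874.82 = 48465.35

FOB price: SGD 48465.35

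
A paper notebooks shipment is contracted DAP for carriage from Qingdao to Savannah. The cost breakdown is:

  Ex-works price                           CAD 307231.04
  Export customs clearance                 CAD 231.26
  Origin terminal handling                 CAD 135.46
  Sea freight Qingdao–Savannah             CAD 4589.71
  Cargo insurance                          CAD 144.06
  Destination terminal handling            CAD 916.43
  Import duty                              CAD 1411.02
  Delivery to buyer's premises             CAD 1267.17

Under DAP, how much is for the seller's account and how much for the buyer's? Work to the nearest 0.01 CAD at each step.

DAP: the seller bears all costs to the named destination except import duty and clearance.
Seller's account: goods 307231.04 + export clearance 231.26 + origin terminal 135.46 + freight 4589.71 + insurance 144.06 + destination terminal 916.43 + delivery 1267.17 = 314515.13
Buyer's account: duty 1411.02 = 1411.02

Seller: CAD 314515.13; buyer: CAD 1411.02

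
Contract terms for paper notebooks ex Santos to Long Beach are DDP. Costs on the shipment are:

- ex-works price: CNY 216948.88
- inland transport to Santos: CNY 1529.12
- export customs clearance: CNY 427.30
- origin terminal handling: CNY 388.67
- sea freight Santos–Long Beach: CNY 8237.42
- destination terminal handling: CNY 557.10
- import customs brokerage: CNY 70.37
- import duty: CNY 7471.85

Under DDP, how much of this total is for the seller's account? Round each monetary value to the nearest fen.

Seller's account: CNY 235630.71

DDP: the seller bears all costs including import duty.
Seller's account: goods 216948.88 + inland to port 1529.12 + export clearance 427.30 + origin terminal 388.67 + freight 8237.42 + destination terminal 557.10 + brokerage 70.37 + duty 7471.85 = 235630.71
Buyer's account: 0.00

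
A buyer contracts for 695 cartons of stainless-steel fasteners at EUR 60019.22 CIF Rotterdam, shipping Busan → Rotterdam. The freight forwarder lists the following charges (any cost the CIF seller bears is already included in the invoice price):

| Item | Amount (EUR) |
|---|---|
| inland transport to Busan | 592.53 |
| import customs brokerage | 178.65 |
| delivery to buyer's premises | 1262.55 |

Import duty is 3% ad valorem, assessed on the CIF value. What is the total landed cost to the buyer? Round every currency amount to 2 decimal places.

CIF: the seller pays costs through ocean freight and marine insurance to the destination port.
Already in the invoice (seller's account under CIF): inland to port — exclude.
The CIF price already equals the CIF value: 60019.22
Import duty = 60019.22 × 3% = 1800.58
Buyer bears: brokerage 178.65 + delivery 1262.55 + duty 1800.58 = 3241.78
Landed cost = invoice 60019.22 + 3241.78 = 63261.00

Total landed cost: EUR 63261.00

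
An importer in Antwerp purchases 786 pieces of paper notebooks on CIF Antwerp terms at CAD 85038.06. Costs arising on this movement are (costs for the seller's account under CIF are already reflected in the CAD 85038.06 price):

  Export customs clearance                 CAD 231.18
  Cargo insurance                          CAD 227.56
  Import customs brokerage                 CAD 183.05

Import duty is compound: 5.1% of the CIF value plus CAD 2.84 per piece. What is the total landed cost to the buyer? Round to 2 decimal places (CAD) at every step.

CIF: the seller pays costs through ocean freight and marine insurance to the destination port.
Already in the invoice (seller's account under CIF): export clearance, insurance — exclude.
The CIF price already equals the CIF value: 85038.06
Ad valorem component: 85038.06 × 5.1% = 4336.94
Specific component: 786 × 2.84 = 2232.24
Import duty = 4336.94 + 2232.24 = 6569.18
Buyer bears: brokerage 183.05 + duty 6569.18 = 6752.23
Landed cost = invoice 85038.06 + 6752.23 = 91790.29

Total landed cost: CAD 91790.29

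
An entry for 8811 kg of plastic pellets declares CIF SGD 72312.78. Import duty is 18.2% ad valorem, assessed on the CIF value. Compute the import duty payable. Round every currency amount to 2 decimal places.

Import duty = 72312.78 × 18.2% = 13160.93

Import duty: SGD 13160.93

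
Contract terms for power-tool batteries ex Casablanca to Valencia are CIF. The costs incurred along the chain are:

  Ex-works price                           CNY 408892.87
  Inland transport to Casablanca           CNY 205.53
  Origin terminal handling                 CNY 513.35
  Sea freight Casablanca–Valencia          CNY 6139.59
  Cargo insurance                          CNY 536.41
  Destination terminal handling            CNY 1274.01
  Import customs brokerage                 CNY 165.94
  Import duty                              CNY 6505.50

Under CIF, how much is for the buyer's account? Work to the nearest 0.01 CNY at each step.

CIF: the seller pays costs through ocean freight and marine insurance to the destination port.
Seller's account: goods 408892.87 + inland to port 205.53 + origin terminal 513.35 + freight 6139.59 + insurance 536.41 = 416287.75
Buyer's account: destination terminal 1274.01 + brokerage 165.94 + duty 6505.50 = 7945.45

Buyer's account: CNY 7945.45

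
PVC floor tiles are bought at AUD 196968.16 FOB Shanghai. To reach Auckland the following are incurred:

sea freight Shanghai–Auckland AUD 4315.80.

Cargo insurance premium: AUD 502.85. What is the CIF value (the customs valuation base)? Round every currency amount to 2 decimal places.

CIF value: AUD 201786.81

CIF = FOB price + freight + insurance
CIF = 196968.16 + 4315.80 + 502.85 = 201786.81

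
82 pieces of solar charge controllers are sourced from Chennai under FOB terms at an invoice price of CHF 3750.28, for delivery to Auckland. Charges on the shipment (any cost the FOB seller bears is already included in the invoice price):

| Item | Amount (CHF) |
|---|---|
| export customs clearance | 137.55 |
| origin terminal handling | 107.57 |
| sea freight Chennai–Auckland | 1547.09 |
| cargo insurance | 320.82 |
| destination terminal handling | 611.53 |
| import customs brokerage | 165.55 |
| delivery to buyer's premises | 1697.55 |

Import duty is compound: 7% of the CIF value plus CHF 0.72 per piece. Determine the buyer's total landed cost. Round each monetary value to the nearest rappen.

FOB: the seller bears costs until goods are on board at the origin port; the buyer bears freight, insurance and all costs thereafter.
Already in the invoice (seller's account under FOB): export clearance, origin terminal — exclude.
CIF value = FOB price + freight + insurance = 3750.28 + 1547.09 + 320.82 = 5618.19
Ad valorem component: 5618.19 × 7% = 393.27
Specific component: 82 × 0.72 = 59.04
Import duty = 393.27 + 59.04 = 452.31
Buyer bears: freight 1547.09 + insurance 320.82 + destination terminal 611.53 + brokerage 165.55 + delivery 1697.55 + duty 452.31 = 4794.85
Landed cost = invoice 3750.28 + 4794.85 = 8545.13

Total landed cost: CHF 8545.13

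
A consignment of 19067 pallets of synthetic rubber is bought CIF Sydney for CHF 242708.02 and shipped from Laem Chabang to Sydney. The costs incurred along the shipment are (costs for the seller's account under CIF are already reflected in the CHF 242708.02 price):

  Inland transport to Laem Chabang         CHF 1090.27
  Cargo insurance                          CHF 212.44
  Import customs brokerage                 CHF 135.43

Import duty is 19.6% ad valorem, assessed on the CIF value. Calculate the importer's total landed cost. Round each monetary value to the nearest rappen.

CIF: the seller pays costs through ocean freight and marine insurance to the destination port.
Already in the invoice (seller's account under CIF): inland to port, insurance — exclude.
The CIF price already equals the CIF value: 242708.02
Import duty = 242708.02 × 19.6% = 47570.77
Buyer bears: brokerage 135.43 + duty 47570.77 = 47706.20
Landed cost = invoice 242708.02 + 47706.20 = 290414.22

Total landed cost: CHF 290414.22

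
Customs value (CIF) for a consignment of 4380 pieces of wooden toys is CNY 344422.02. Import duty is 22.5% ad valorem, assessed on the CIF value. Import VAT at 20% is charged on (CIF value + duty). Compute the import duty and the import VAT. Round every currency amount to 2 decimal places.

Import duty: CNY 77494.95; import VAT: CNY 84383.39

Import duty = 344422.02 × 22.5% = 77494.95
VAT base = CIF + duty = 344422.02 + 77494.95 = 421916.97
Import VAT = 421916.97 × 20% = 84383.39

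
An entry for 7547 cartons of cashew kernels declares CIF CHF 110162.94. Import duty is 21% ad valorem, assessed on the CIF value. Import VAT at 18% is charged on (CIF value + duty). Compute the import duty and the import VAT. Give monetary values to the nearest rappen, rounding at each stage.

Import duty = 110162.94 × 21% = 23134.22
VAT base = CIF + duty = 110162.94 + 23134.22 = 133297.16
Import VAT = 133297.16 × 18% = 23993.49

Import duty: CHF 23134.22; import VAT: CHF 23993.49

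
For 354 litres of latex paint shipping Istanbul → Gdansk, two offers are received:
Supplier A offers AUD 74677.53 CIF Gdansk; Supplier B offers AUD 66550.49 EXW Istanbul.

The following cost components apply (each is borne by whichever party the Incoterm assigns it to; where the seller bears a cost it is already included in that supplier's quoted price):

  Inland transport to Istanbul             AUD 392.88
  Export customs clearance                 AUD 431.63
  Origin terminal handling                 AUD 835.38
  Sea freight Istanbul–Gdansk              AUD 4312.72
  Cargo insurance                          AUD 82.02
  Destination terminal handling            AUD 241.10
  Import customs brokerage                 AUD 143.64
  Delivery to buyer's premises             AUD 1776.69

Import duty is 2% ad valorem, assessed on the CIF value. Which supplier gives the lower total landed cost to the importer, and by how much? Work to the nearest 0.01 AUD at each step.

Supplier A (CIF):
The CIF price already equals the CIF value: 74677.53
Import duty = 74677.53 × 2% = 1493.55
Buyer bears (A): 241.10 + 143.64 + 1776.69 = 2161.43
Landed cost (A) = invoice 74677.53 + 2161.43 + duty 1493.55 = 78332.51
Supplier B (EXW):
CIF value = EXW price + inland to port + export clearance + origin terminal + freight + insurance = 66550.49 + 392.88 + 431.63 + 835.38 + 4312.72 + 82.02 = 72605.12
Import duty = 72605.12 × 2% = 1452.10
Buyer bears (B): 392.88 + 431.63 + 835.38 + 4312.72 + 82.02 + 241.10 + 143.64 + 1776.69 = 8216.06
Landed cost (B) = invoice 66550.49 + 8216.06 + duty 1452.10 = 76218.65
Difference = |78332.51 − 76218.65| = 2113.86

Supplier B is cheaper by AUD 2113.86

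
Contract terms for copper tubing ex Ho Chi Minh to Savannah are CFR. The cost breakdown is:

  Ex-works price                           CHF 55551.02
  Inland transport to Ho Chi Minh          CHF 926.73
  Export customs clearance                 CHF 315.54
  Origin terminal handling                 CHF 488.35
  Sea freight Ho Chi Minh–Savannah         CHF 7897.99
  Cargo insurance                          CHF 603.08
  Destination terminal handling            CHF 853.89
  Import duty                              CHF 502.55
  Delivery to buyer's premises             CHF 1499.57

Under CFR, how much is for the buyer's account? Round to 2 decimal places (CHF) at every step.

Buyer's account: CHF 3459.09

CFR: the seller pays costs through ocean freight to the destination port, but not insurance.
Seller's account: goods 55551.02 + inland to port 926.73 + export clearance 315.54 + origin terminal 488.35 + freight 7897.99 = 65179.63
Buyer's account: insurance 603.08 + destination terminal 853.89 + duty 502.55 + delivery 1499.57 = 3459.09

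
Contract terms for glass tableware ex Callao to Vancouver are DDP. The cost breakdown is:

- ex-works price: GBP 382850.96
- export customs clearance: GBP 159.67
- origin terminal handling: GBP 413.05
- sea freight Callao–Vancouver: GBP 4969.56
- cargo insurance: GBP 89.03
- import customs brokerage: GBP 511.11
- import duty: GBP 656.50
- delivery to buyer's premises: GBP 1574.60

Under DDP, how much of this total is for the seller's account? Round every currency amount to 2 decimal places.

DDP: the seller bears all costs including import duty.
Seller's account: goods 382850.96 + export clearance 159.67 + origin terminal 413.05 + freight 4969.56 + insurance 89.03 + brokerage 511.11 + duty 656.50 + delivery 1574.60 = 391224.48
Buyer's account: 0.00

Seller's account: GBP 391224.48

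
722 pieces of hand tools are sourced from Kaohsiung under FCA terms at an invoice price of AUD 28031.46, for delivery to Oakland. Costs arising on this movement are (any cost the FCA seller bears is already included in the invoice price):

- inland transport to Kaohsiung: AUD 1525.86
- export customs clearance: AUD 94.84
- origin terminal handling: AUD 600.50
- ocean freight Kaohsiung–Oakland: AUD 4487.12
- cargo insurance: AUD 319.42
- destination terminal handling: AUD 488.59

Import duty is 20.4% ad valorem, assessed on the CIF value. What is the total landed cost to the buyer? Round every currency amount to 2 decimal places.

Total landed cost: AUD 40748.54

FCA: the seller delivers export-cleared goods to the carrier; the buyer bears costs from that point.
Already in the invoice (seller's account under FCA): inland to port, export clearance — exclude.
CIF value = FCA price + origin terminal + freight + insurance = 28031.46 + 600.50 + 4487.12 + 319.42 = 33438.50
Import duty = 33438.50 × 20.4% = 6821.45
Buyer bears: origin terminal 600.50 + freight 4487.12 + insurance 319.42 + destination terminal 488.59 + duty 6821.45 = 12717.08
Landed cost = invoice 28031.46 + 12717.08 = 40748.54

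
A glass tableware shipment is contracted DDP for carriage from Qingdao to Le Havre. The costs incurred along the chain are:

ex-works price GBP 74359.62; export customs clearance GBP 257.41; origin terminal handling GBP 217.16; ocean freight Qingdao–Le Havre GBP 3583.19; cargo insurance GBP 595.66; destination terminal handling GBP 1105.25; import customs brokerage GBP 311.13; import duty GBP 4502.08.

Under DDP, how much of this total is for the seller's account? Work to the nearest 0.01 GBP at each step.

Seller's account: GBP 84931.50

DDP: the seller bears all costs including import duty.
Seller's account: goods 74359.62 + export clearance 257.41 + origin terminal 217.16 + freight 3583.19 + insurance 595.66 + destination terminal 1105.25 + brokerage 311.13 + duty 4502.08 = 84931.50
Buyer's account: 0.00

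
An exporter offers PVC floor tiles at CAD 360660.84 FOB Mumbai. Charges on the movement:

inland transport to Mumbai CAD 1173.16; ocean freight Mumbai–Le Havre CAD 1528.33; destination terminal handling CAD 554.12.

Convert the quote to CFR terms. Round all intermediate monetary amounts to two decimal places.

Not relevant to the conversion: inland to port — on the seller under both FOB and CFR; already in the FOB price and stays in the CFR price. destination terminal — on the buyer under both terms; not part of either seller's price.
From FOB to CFR, the seller additionally bears: freight.
CFR price = 360660.84 + 1528.33 = 362189.17

CFR price: CAD 362189.17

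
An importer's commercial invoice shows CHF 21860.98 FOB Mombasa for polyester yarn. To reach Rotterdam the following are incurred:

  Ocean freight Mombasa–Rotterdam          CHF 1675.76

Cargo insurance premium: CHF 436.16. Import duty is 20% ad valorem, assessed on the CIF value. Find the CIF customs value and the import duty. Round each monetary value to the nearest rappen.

CIF = FOB price + freight + insurance
CIF = 21860.98 + 1675.76 + 436.16 = 23972.90
Import duty = 23972.90 × 20% = 4794.58

CIF value: CHF 23972.90; import duty: CHF 4794.58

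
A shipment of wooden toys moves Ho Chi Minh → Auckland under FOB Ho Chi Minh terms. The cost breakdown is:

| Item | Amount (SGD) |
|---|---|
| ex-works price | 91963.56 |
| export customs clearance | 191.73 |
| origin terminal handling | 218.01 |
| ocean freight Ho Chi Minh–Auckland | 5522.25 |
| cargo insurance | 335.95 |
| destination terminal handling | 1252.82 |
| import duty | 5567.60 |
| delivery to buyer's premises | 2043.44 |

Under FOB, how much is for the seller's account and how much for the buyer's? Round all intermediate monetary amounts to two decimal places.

Seller: SGD 92373.30; buyer: SGD 14722.06

FOB: the seller bears costs until goods are on board at the origin port; the buyer bears freight, insurance and all costs thereafter.
Seller's account: goods 91963.56 + export clearance 191.73 + origin terminal 218.01 = 92373.30
Buyer's account: freight 5522.25 + insurance 335.95 + destination terminal 1252.82 + duty 5567.60 + delivery 2043.44 = 14722.06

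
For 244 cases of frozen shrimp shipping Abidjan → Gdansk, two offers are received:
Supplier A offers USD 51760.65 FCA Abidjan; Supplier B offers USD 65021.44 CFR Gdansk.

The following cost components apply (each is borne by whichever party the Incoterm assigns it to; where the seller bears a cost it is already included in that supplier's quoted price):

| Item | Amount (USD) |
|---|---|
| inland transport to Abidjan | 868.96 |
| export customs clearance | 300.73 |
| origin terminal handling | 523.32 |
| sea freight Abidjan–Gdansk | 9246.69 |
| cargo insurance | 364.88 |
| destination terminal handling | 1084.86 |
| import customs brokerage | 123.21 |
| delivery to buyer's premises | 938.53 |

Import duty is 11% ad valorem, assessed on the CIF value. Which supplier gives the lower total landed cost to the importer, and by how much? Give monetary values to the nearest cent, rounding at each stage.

Supplier A is cheaper by USD 3874.77

Supplier A (FCA):
CIF value = FCA price + origin terminal + freight + insurance = 51760.65 + 523.32 + 9246.69 + 364.88 = 61895.54
Import duty = 61895.54 × 11% = 6808.51
Buyer bears (A): 523.32 + 9246.69 + 364.88 + 1084.86 + 123.21 + 938.53 = 12281.49
Landed cost (A) = invoice 51760.65 + 12281.49 + duty 6808.51 = 70850.65
Supplier B (CFR):
CIF value = CFR price + insurance = 65021.44 + 364.88 = 65386.32
Import duty = 65386.32 × 11% = 7192.50
Buyer bears (B): 364.88 + 1084.86 + 123.21 + 938.53 = 2511.48
Landed cost (B) = invoice 65021.44 + 2511.48 + duty 7192.50 = 74725.42
Difference = |70850.65 − 74725.42| = 3874.77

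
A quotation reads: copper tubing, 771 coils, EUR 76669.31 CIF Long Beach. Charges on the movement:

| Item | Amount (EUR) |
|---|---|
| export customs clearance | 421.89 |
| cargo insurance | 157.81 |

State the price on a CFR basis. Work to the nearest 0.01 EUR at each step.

CFR price: EUR 76511.50

Not relevant to the conversion: export clearance — on the seller under both CIF and CFR; already in the CIF price and stays in the CFR price.
From CIF to CFR, the seller no longer bears: insurance.
CFR price = 76669.31 − 157.81 = 76511.50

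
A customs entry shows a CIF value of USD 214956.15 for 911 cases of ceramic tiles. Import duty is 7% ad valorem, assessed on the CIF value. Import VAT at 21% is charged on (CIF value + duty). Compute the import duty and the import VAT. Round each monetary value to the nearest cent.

Import duty = 214956.15 × 7% = 15046.93
VAT base = CIF + duty = 214956.15 + 15046.93 = 230003.08
Import VAT = 230003.08 × 21% = 48300.65

Import duty: USD 15046.93; import VAT: USD 48300.65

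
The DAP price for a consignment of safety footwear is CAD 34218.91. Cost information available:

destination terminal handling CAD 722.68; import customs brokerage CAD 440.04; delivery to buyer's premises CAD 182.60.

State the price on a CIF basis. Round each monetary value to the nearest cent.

CIF price: CAD 33313.63

Not relevant to the conversion: brokerage — on the buyer under both terms; not part of either seller's price.
From DAP to CIF, the seller no longer bears: destination terminal, delivery.
CIF price = 34218.91 − 722.68 − 182.60 = 33313.63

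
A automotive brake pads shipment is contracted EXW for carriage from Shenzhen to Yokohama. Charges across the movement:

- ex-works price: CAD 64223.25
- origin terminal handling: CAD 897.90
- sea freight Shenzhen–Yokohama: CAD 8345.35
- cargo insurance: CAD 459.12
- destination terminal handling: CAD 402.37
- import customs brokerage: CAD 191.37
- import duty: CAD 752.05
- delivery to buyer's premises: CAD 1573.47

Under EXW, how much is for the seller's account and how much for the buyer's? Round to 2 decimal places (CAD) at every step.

Seller: CAD 64223.25; buyer: CAD 12621.63

EXW: the seller makes goods available at their premises; the buyer bears all onward costs.
Seller's account: goods 64223.25 = 64223.25
Buyer's account: origin terminal 897.90 + freight 8345.35 + insurance 459.12 + destination terminal 402.37 + brokerage 191.37 + duty 752.05 + delivery 1573.47 = 12621.63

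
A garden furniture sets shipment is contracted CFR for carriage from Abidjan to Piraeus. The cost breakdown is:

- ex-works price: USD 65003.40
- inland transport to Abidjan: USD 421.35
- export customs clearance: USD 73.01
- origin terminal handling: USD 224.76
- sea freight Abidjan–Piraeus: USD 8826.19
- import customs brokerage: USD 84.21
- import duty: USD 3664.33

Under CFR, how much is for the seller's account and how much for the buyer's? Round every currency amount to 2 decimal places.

Seller: USD 74548.71; buyer: USD 3748.54

CFR: the seller pays costs through ocean freight to the destination port, but not insurance.
Seller's account: goods 65003.40 + inland to port 421.35 + export clearance 73.01 + origin terminal 224.76 + freight 8826.19 = 74548.71
Buyer's account: brokerage 84.21 + duty 3664.33 = 3748.54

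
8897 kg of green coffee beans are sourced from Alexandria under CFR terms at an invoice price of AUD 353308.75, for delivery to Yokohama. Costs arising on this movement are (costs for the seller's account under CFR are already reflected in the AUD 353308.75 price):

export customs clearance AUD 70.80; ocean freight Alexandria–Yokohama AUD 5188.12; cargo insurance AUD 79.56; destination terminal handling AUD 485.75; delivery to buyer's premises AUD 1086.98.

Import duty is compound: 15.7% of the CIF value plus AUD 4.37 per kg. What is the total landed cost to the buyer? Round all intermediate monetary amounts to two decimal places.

Total landed cost: AUD 449322.89

CFR: the seller pays costs through ocean freight to the destination port, but not insurance.
Already in the invoice (seller's account under CFR): export clearance, freight — exclude.
CIF value = CFR price + insurance = 353308.75 + 79.56 = 353388.31
Ad valorem component: 353388.31 × 15.7% = 55481.96
Specific component: 8897 × 4.37 = 38879.89
Import duty = 55481.96 + 38879.89 = 94361.85
Buyer bears: insurance 79.56 + destination terminal 485.75 + delivery 1086.98 + duty 94361.85 = 96014.14
Landed cost = invoice 353308.75 + 96014.14 = 449322.89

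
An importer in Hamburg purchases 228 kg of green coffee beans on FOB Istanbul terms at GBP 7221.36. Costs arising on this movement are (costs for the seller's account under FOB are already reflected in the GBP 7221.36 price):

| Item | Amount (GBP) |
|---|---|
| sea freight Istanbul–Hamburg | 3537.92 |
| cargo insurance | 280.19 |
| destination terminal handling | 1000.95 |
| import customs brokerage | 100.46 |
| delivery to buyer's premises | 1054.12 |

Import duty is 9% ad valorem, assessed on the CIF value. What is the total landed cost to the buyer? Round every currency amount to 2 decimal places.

Total landed cost: GBP 14188.55

FOB: the seller bears costs until goods are on board at the origin port; the buyer bears freight, insurance and all costs thereafter.
CIF value = FOB price + freight + insurance = 7221.36 + 3537.92 + 280.19 = 11039.47
Import duty = 11039.47 × 9% = 993.55
Buyer bears: freight 3537.92 + insurance 280.19 + destination terminal 1000.95 + brokerage 100.46 + delivery 1054.12 + duty 993.55 = 6967.19
Landed cost = invoice 7221.36 + 6967.19 = 14188.55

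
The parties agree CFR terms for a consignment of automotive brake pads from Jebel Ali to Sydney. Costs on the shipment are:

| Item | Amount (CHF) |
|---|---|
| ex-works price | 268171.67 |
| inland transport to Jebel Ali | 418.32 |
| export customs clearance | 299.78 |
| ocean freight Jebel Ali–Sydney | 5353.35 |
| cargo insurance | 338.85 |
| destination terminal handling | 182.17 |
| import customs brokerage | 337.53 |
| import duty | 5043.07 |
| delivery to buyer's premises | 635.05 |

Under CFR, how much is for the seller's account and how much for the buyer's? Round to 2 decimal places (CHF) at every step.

Seller: CHF 274243.12; buyer: CHF 6536.67

CFR: the seller pays costs through ocean freight to the destination port, but not insurance.
Seller's account: goods 268171.67 + inland to port 418.32 + export clearance 299.78 + freight 5353.35 = 274243.12
Buyer's account: insurance 338.85 + destination terminal 182.17 + brokerage 337.53 + duty 5043.07 + delivery 635.05 = 6536.67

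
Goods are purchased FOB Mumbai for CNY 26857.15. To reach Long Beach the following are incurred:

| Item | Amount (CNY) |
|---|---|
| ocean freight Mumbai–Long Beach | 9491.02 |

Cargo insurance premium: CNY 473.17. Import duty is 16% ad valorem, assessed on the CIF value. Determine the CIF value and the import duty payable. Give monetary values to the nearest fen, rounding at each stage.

CIF = FOB price + freight + insurance
CIF = 26857.15 + 9491.02 + 473.17 = 36821.34
Import duty = 36821.34 × 16% = 5891.41

CIF value: CNY 36821.34; import duty: CNY 5891.41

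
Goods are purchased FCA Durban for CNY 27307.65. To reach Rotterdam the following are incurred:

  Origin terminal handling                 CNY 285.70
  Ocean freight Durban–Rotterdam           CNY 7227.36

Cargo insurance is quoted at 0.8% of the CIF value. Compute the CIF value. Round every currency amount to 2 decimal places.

Let C be the CIF value. C = FCA price + pre-shipment costs + freight + 0.8% × C
C − 0.8% × C = 27307.65 + 285.70 + 7227.36
0.992 × C = 34820.71
C = 34820.71 / 0.992 = 35101.52
Insurance premium = 0.8% × 35101.52 = 280.81

CIF value: CNY 35101.52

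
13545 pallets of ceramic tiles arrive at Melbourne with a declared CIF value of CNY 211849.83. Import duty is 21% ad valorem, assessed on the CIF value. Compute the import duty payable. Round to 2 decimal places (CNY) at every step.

Import duty = 211849.83 × 21% = 44488.46

Import duty: CNY 44488.46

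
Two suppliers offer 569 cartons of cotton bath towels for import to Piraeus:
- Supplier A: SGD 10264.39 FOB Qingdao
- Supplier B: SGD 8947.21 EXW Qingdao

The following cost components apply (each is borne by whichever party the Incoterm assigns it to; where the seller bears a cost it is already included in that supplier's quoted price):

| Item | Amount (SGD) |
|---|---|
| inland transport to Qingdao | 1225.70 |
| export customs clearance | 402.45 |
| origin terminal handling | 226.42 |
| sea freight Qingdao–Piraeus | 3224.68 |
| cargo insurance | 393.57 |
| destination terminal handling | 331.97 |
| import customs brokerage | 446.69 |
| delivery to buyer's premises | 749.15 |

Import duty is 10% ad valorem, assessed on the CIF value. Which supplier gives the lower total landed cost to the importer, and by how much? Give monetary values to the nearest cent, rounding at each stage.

Supplier A is cheaper by SGD 591.13

Supplier A (FOB):
CIF value = FOB price + freight + insurance = 10264.39 + 3224.68 + 393.57 = 13882.64
Import duty = 13882.64 × 10% = 1388.26
Buyer bears (A): 3224.68 + 393.57 + 331.97 + 446.69 + 749.15 = 5146.06
Landed cost (A) = invoice 10264.39 + 5146.06 + duty 1388.26 = 16798.71
Supplier B (EXW):
CIF value = EXW price + inland to port + export clearance + origin terminal + freight + insurance = 8947.21 + 1225.70 + 402.45 + 226.42 + 3224.68 + 393.57 = 14420.03
Import duty = 14420.03 × 10% = 1442.00
Buyer bears (B): 1225.70 + 402.45 + 226.42 + 3224.68 + 393.57 + 331.97 + 446.69 + 749.15 = 7000.63
Landed cost (B) = invoice 8947.21 + 7000.63 + duty 1442.00 = 17389.84
Difference = |16798.71 − 17389.84| = 591.13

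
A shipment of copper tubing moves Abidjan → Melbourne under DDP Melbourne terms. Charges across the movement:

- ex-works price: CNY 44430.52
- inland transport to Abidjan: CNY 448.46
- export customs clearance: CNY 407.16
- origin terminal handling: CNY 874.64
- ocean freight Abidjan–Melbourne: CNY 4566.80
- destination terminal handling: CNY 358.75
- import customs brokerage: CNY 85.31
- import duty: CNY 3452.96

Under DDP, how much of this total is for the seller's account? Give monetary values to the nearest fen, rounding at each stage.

DDP: the seller bears all costs including import duty.
Seller's account: goods 44430.52 + inland to port 448.46 + export clearance 407.16 + origin terminal 874.64 + freight 4566.80 + destination terminal 358.75 + brokerage 85.31 + duty 3452.96 = 54624.60
Buyer's account: 0.00

Seller's account: CNY 54624.60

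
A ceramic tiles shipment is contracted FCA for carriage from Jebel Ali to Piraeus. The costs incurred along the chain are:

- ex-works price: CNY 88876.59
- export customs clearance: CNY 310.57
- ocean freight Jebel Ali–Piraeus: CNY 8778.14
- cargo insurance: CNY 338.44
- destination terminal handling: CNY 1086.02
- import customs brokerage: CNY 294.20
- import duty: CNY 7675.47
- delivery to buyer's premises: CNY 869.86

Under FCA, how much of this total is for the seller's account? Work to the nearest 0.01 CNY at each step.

FCA: the seller delivers export-cleared goods to the carrier; the buyer bears costs from that point.
Seller's account: goods 88876.59 + export clearance 310.57 = 89187.16
Buyer's account: freight 8778.14 + insurance 338.44 + destination terminal 1086.02 + brokerage 294.20 + duty 7675.47 + delivery 869.86 = 19042.13

Seller's account: CNY 89187.16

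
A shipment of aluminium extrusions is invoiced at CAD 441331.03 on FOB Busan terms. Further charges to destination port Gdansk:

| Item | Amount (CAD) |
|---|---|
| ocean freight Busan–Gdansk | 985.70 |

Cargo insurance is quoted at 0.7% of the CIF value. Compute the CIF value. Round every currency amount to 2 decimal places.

CIF value: CAD 445434.77

Let C be the CIF value. C = FOB price + freight + 0.7% × C
C − 0.7% × C = 441331.03 + 985.70
0.993 × C = 442316.73
C = 442316.73 / 0.993 = 445434.77
Insurance premium = 0.7% × 445434.77 = 3118.04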